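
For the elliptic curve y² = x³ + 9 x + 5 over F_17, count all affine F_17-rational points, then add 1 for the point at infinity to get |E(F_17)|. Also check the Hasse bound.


Affine points = {(1, 7), (1, 10), (3, 5), (3, 12), (9, 4), (9, 13), (14, 6), (14, 11), (15, 8), (15, 9)}; affine count = 10; |E(F_17)| = 11.

Discriminant check: Δ ∝ 4a³ + 27b² = 4·9³ + 27·5² = 4·729 + 27·25 ≡ 4 (mod 17). Nonzero ⇒ E is nonsingular.
For each x ∈ F_17, compute rhs = x³ + 9·x + 5 mod 17, then count y ∈ F_17 with y² ≡ rhs.
  x = 0: rhs = 5, matching y values: none (0 points).
  x = 1: rhs = 15, matching y values: 7, 10 (2 points).
  x = 2: rhs = 14, matching y values: none (0 points).
  x = 3: rhs = 8, matching y values: 5, 12 (2 points).
  x = 4: rhs = 3, matching y values: none (0 points).
  x = 5: rhs = 5, matching y values: none (0 points).
  x = 6: rhs = 3, matching y values: none (0 points).
  x = 7: rhs = 3, matching y values: none (0 points).
  x = 8: rhs = 11, matching y values: none (0 points).
  x = 9: rhs = 16, matching y values: 4, 13 (2 points).
  x = 10: rhs = 7, matching y values: none (0 points).
  x = 11: rhs = 7, matching y values: none (0 points).
  x = 12: rhs = 5, matching y values: none (0 points).
  x = 13: rhs = 7, matching y values: none (0 points).
  x = 14: rhs = 2, matching y values: 6, 11 (2 points).
  x = 15: rhs = 13, matching y values: 8, 9 (2 points).
  x = 16: rhs = 12, matching y values: none (0 points).
Total affine count: 10.
Full point count |E(F_17)| = 10 + 1 = 11.
Hasse bound: |11 − (17+1)| = |-7| = 7 ≤ 2√17 ≈ 8.2462 ✓.


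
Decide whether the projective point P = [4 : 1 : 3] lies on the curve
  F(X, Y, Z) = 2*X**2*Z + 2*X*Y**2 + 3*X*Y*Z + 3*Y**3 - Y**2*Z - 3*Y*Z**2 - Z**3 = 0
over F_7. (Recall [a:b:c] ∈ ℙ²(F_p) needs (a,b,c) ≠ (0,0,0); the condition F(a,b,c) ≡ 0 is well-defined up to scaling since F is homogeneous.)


F(4,1,3) ≡ 2 (mod 7); P is NOT on the curve.

Evaluate F(4, 1, 3) term-by-term (mod 7).
  2*X**2*Z ↦ 2·16·1·3 = 96
  2*X*Y**2 ↦ 2·4·1·1 = 8
  3*X*Y*Z ↦ 3·4·1·3 = 36
  3*Y**3 ↦ 3·1·1·1 = 3
  -Y**2*Z ↦ -1·1·1·3 = -3
  -3*Y*Z**2 ↦ -3·1·1·9 = -27
  -Z**3 ↦ -1·1·1·27 = -27
Sum: F(4, 1, 3) = (96) + (8) + (36) + (3) + (-3) + (-27) + (-27) = 86.
Reducing mod 7: 86 ≡ 2 (mod 7).
Since F(a, b, c) ≡ 2 ≠ 0 (mod 7), P does NOT lie on the curve.


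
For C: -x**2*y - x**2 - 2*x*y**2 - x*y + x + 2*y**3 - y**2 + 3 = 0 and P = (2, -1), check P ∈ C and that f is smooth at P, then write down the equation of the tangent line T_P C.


Tangent line at P: 10*y + 10 = 0.

Step 1: f(2, -1) = 0, so P lies on C.
Step 2: partial derivatives
  f_x(x, y) = -2*x*y - 2*x - 2*y**2 - y + 1, f_y(x, y) = -x**2 - 4*x*y - x + 6*y**2 - 2*y.
  f_x(P) = 0, f_y(P) = 10 (gradient nonzero, so P is smooth).
Step 3: tangent line at P: 0·(x − 2) + 10·(y − -1) = 0.
Expanding: 10*y + 10 = 0.


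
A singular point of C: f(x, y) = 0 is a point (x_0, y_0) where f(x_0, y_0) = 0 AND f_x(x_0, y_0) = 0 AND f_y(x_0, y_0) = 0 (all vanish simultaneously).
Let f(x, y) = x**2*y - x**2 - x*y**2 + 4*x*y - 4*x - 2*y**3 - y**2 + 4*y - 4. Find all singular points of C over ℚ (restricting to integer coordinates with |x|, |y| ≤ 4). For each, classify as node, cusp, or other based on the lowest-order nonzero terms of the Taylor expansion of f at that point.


Singular points: {(-2, 0)}; classification: node.

Compute partial derivatives:
  f_x = 2*x*y - 2*x - y**2 + 4*y - 4.
  f_y = x**2 - 2*x*y + 4*x - 6*y**2 - 2*y + 4.
Scan x_0 ∈ {−4, ..., 4}. For each x_0, f_y(x_0, y) is a polynomial in y; find its integer roots y ∈ {−4, ..., 4}, then test f_x and f at those candidates.
  x = -4: f_y(-4, y) = -6*y**2 + 6*y + 4; no integer root y with |y| ≤ 4.
  x = -3: f_y(-3, y) = -6*y**2 + 4*y + 1; no integer root y with |y| ≤ 4.
  x = -2: f_y(-2, y) = -6*y**2 + 2*y; vanishes at y ∈ {0}. (-2, 0): f_x = 0, f = 0 — SINGULAR.
  x = -1: f_y(-1, y) = 1 - 6*y**2; no integer root y with |y| ≤ 4.
  x = 0: f_y(0, y) = -6*y**2 - 2*y + 4; vanishes at y ∈ {-1}. (0, -1): f_x = -9 ≠ 0.
  x = 1: f_y(1, y) = -6*y**2 - 4*y + 9; no integer root y with |y| ≤ 4.
  x = 2: f_y(2, y) = -6*y**2 - 6*y + 16; no integer root y with |y| ≤ 4.
  x = 3: f_y(3, y) = -6*y**2 - 8*y + 25; no integer root y with |y| ≤ 4.
  x = 4: f_y(4, y) = -6*y**2 - 10*y + 36; no integer root y with |y| ≤ 4.
Only singular point on the grid: (-2, 0).
Classify: substitute x = -2 + u, y = 0 + v and expand: f = u**2*v - u**2 - u*v**2 - 2*v**3 + v**2.
No constant or linear terms (consistent with a singular point). Quadratic part: -u**2 + v**2. Cubic part: u**2*v - u*v**2 - 2*v**3.
The quadratic part v**2 - u**2 = (v − u)(v + u) splits into two distinct linear factors, so there are two distinct tangent lines y − 0 = ±(x − -2) — this is a node (ordinary double point).
Classification: node.


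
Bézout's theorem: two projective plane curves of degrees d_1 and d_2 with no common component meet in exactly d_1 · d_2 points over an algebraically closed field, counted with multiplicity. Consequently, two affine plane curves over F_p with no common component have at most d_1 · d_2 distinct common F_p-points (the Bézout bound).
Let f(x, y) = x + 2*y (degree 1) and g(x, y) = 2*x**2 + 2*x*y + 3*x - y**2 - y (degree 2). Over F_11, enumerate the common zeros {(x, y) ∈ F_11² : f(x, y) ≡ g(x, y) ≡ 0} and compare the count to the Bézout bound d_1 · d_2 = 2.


Common zeros: {(0, 0), (10, 6)}; count = 2; Bézout bound = 2.

deg(f) = 1, deg(g) = 2, so Bézout bound = 2.
Scan x ∈ F_11. For each x, list the y ∈ F_11 with f(x, y) ≡ 0 and those with g(x, y) ≡ 0 (mod 11); the common zeros in that column are the intersection.
  x = 0: f ≡ 0 at y ∈ {0}; g ≡ 0 at y ∈ {0, 10}; common: {0}.
  x = 1: f ≡ 0 at y ∈ {5}; g ≡ 0 at y ∈ ∅; common: ∅.
  x = 2: f ≡ 0 at y ∈ {10}; g ≡ 0 at y ∈ ∅; common: ∅.
  x = 3: f ≡ 0 at y ∈ {4}; g ≡ 0 at y ∈ {2, 3}; common: ∅.
  x = 4: f ≡ 0 at y ∈ {9}; g ≡ 0 at y ∈ {0, 7}; common: ∅.
  x = 5: f ≡ 0 at y ∈ {3}; g ≡ 0 at y ∈ {10}; common: ∅.
  x = 6: f ≡ 0 at y ∈ {8}; g ≡ 0 at y ∈ ∅; common: ∅.
  x = 7: f ≡ 0 at y ∈ {2}; g ≡ 0 at y ∈ ∅; common: ∅.
  x = 8: f ≡ 0 at y ∈ {7}; g ≡ 0 at y ∈ ∅; common: ∅.
  x = 9: f ≡ 0 at y ∈ {1}; g ≡ 0 at y ∈ {3}; common: ∅.
  x = 10: f ≡ 0 at y ∈ {6}; g ≡ 0 at y ∈ {2, 6}; common: {6}.
Collecting: common zeros = {(0, 0), (10, 6)}, so the count is 2.
Comparison with the Bézout bound: 2 ≤ 2 = deg(f)·deg(g), as expected for curves with no common component (the bound is attained).


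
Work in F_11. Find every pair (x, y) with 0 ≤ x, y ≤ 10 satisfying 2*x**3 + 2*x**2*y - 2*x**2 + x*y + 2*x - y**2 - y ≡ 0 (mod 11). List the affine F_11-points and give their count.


Affine F_11-points: {(0, 0), (0, 10), (1, 6), (1, 7), (5, 3), (5, 7), (6, 3), (6, 8), (8, 5), (8, 9), (9, 2), (9, 3), (10, 4), (10, 7)}; count = 14.

For each of the 121 pairs (x, y) ∈ F_11², evaluate f(x, y) mod 11. Record the zeros.
  x = 0: [0↦0, 1↦9, 2↦5, 3↦10, 4↦2, 5↦3, 6↦2, 7↦10, 8↦5, 9↦9, 10↦0]  zeros at y ∈ {0, 10}
  x = 1: [0↦2, 1↦3, 2↦2, 3↦10, 4↦5, 5↦9, 6↦0, 7↦0, 8↦9, 9↦5, 10↦10]  zeros at y ∈ {6, 7}
  x = 2: [0↦1, 1↦9, 2↦4, 3↦8, 4↦10, 5↦10, 6↦8, 7↦4, 8↦9, 9↦1, 10↦2]  zeros at y ∈ ∅
  x = 3: [0↦9, 1↦6, 2↦1, 3↦5, 4↦7, 5↦7, 6↦5, 7↦1, 8↦6, 9↦9, 10↦10]  zeros at y ∈ ∅
  x = 4: [0↦5, 1↦6, 2↦5, 3↦2, 4↦8, 5↦1, 6↦3, 7↦3, 8↦1, 9↦8, 10↦2]  zeros at y ∈ ∅
  x = 5: [0↦1, 1↦10, 2↦6, 3↦0, 4↦3, 5↦4, 6↦3, 7↦0, 8↦6, 9↦10, 10↦1]  zeros at y ∈ {3, 7}
  x = 6: [0↦9, 1↦8, 2↦5, 3↦0, 4↦4, 5↦6, 6↦6, 7↦4, 8↦0, 9↦5, 10↦8]  zeros at y ∈ {3, 8}
  x = 7: [0↦8, 1↦1, 2↦3, 3↦3, 4↦1, 5↦8, 6↦2, 7↦5, 8↦6, 9↦5, 10↦2]  zeros at y ∈ ∅
  x = 8: [0↦10, 1↦1, 2↦1, 3↦10, 4↦6, 5↦0, 6↦3, 7↦4, 8↦3, 9↦0, 10↦6]  zeros at y ∈ {5, 9}
  x = 9: [0↦5, 1↦9, 2↦0, 3↦0, 4↦9, 5↦5, 6↦10, 7↦2, 8↦3, 9↦2, 10↦10]  zeros at y ∈ {2, 3}
  x = 10: [0↦5, 1↦4, 2↦1, 3↦7, 4↦0, 5↦2, 6↦2, 7↦0, 8↦7, 9↦1, 10↦4]  zeros at y ∈ {4, 7}
Collecting zeros: affine points = {(0, 0), (0, 10), (1, 6), (1, 7), (5, 3), (5, 7), (6, 3), (6, 8), (8, 5), (8, 9), (9, 2), (9, 3), (10, 4), (10, 7)}.
Total count |C(F_11)_aff| = 14.


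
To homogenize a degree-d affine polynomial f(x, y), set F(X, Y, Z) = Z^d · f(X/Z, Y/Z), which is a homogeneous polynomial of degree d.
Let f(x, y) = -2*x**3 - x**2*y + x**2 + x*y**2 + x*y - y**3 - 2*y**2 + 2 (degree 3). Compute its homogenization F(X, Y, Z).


F(X, Y, Z) = -2*X**3 - X**2*Y + X**2*Z + X*Y**2 + X*Y*Z - Y**3 - 2*Y**2*Z + 2*Z**3

deg(f) = 3.
Substitute x = X/Z, y = Y/Z into f, then multiply by Z^3.
  monomial -2·x^3·y^0 ↦ -2·X^3·Y^0·Z^0.
  monomial -1·x^2·y^1 ↦ -1·X^2·Y^1·Z^0.
  monomial 1·x^2·y^0 ↦ 1·X^2·Y^0·Z^1.
  monomial 1·x^1·y^2 ↦ 1·X^1·Y^2·Z^0.
  monomial 1·x^1·y^1 ↦ 1·X^1·Y^1·Z^1.
  monomial -1·x^0·y^3 ↦ -1·X^0·Y^3·Z^0.
  monomial -2·x^0·y^2 ↦ -2·X^0·Y^2·Z^1.
  monomial 2·x^0·y^0 ↦ 2·X^0·Y^0·Z^3.
Collecting: F(X, Y, Z) = -2*X**3 - X**2*Y + X**2*Z + X*Y**2 + X*Y*Z - Y**3 - 2*Y**2*Z + 2*Z**3.


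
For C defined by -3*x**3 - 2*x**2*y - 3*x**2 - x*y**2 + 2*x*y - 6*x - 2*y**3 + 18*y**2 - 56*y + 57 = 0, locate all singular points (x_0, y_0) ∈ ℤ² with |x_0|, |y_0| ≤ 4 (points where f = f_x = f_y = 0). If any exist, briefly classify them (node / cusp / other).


Singular points: {(-1, 3)}; classification: cusp.

Compute partial derivatives:
  f_x = -9*x**2 - 4*x*y - 6*x - y**2 + 2*y - 6.
  f_y = -2*x**2 - 2*x*y + 2*x - 6*y**2 + 36*y - 56.
Scan x_0 ∈ {−4, ..., 4}. For each x_0, f_y(x_0, y) is a polynomial in y; find its integer roots y ∈ {−4, ..., 4}, then test f_x and f at those candidates.
  x = -4: f_y(-4, y) = -6*y**2 + 44*y - 96; no integer root y with |y| ≤ 4.
  x = -3: f_y(-3, y) = -6*y**2 + 42*y - 80; no integer root y with |y| ≤ 4.
  x = -2: f_y(-2, y) = -6*y**2 + 40*y - 68; no integer root y with |y| ≤ 4.
  x = -1: f_y(-1, y) = -6*y**2 + 38*y - 60; vanishes at y ∈ {3}. (-1, 3): f_x = 0, f = 0 — SINGULAR.
  x = 0: f_y(0, y) = -6*y**2 + 36*y - 56; no integer root y with |y| ≤ 4.
  x = 1: f_y(1, y) = -6*y**2 + 34*y - 56; no integer root y with |y| ≤ 4.
  x = 2: f_y(2, y) = -6*y**2 + 32*y - 60; no integer root y with |y| ≤ 4.
  x = 3: f_y(3, y) = -6*y**2 + 30*y - 68; no integer root y with |y| ≤ 4.
  x = 4: f_y(4, y) = -6*y**2 + 28*y - 80; no integer root y with |y| ≤ 4.
Only singular point on the grid: (-1, 3).
Classify: substitute x = -1 + u, y = 3 + v and expand: f = -3*u**3 - 2*u**2*v - u*v**2 - 2*v**3 + v**2.
No constant or linear terms (consistent with a singular point). Quadratic part: v**2. Cubic part: -3*u**3 - 2*u**2*v - u*v**2 - 2*v**3.
The quadratic part v**2 is a perfect square, so there is a single (double) tangent line v = 0, i.e. y = 3. Restricting the cubic part to that line (v = 0) leaves -3*u**3 ≠ 0, so f is not divisible by v and the branch is v² ≈ 3*u**3 to lowest order — this is a cusp.
Classification: cusp.


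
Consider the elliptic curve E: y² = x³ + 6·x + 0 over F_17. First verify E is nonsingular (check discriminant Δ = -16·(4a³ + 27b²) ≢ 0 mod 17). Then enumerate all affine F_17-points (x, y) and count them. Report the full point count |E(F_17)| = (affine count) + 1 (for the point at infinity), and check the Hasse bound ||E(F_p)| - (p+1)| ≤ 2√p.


Affine points = {(0, 0), (5, 6), (5, 11), (8, 4), (8, 13), (9, 1), (9, 16), (12, 7), (12, 10)}; affine count = 9; |E(F_17)| = 10.

Discriminant check: Δ ∝ 4a³ + 27b² = 4·6³ + 27·0² = 4·216 + 27·0 ≡ 14 (mod 17). Nonzero ⇒ E is nonsingular.
For each x ∈ F_17, compute rhs = x³ + 6·x + 0 mod 17, then count y ∈ F_17 with y² ≡ rhs.
  x = 0: rhs = 0, matching y values: 0 (1 points).
  x = 1: rhs = 7, matching y values: none (0 points).
  x = 2: rhs = 3, matching y values: none (0 points).
  x = 3: rhs = 11, matching y values: none (0 points).
  x = 4: rhs = 3, matching y values: none (0 points).
  x = 5: rhs = 2, matching y values: 6, 11 (2 points).
  x = 6: rhs = 14, matching y values: none (0 points).
  x = 7: rhs = 11, matching y values: none (0 points).
  x = 8: rhs = 16, matching y values: 4, 13 (2 points).
  x = 9: rhs = 1, matching y values: 1, 16 (2 points).
  x = 10: rhs = 6, matching y values: none (0 points).
  x = 11: rhs = 3, matching y values: none (0 points).
  x = 12: rhs = 15, matching y values: 7, 10 (2 points).
  x = 13: rhs = 14, matching y values: none (0 points).
  x = 14: rhs = 6, matching y values: none (0 points).
  x = 15: rhs = 14, matching y values: none (0 points).
  x = 16: rhs = 10, matching y values: none (0 points).
Total affine count: 9.
Full point count |E(F_17)| = 9 + 1 = 10.
Hasse bound: |10 − (17+1)| = |-8| = 8 ≤ 2√17 ≈ 8.2462 ✓.


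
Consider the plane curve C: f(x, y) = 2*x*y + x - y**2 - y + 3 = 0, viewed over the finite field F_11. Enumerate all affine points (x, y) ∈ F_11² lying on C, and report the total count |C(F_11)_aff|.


Affine F_11-points: {(3, 6), (3, 10), (4, 9), (5, 2), (5, 7), (6, 3), (6, 8), (7, 1), (8, 0), (8, 4)}; count = 10.

For each of the 121 pairs (x, y) ∈ F_11², evaluate f(x, y) mod 11. Record the zeros.
  x = 0: [0↦3, 1↦1, 2↦8, 3↦2, 4↦5, 5↦6, 6↦5, 7↦2, 8↦8, 9↦1, 10↦3]  zeros at y ∈ ∅
  x = 1: [0↦4, 1↦4, 2↦2, 3↦9, 4↦3, 5↦6, 6↦7, 7↦6, 8↦3, 9↦9, 10↦2]  zeros at y ∈ ∅
  x = 2: [0↦5, 1↦7, 2↦7, 3↦5, 4↦1, 5↦6, 6↦9, 7↦10, 8↦9, 9↦6, 10↦1]  zeros at y ∈ ∅
  x = 3: [0↦6, 1↦10, 2↦1, 3↦1, 4↦10, 5↦6, 6↦0, 7↦3, 8↦4, 9↦3, 10↦0]  zeros at y ∈ {6, 10}
  x = 4: [0↦7, 1↦2, 2↦6, 3↦8, 4↦8, 5↦6, 6↦2, 7↦7, 8↦10, 9↦0, 10↦10]  zeros at y ∈ {9}
  x = 5: [0↦8, 1↦5, 2↦0, 3↦4, 4↦6, 5↦6, 6↦4, 7↦0, 8↦5, 9↦8, 10↦9]  zeros at y ∈ {2, 7}
  x = 6: [0↦9, 1↦8, 2↦5, 3↦0, 4↦4, 5↦6, 6↦6, 7↦4, 8↦0, 9↦5, 10↦8]  zeros at y ∈ {3, 8}
  x = 7: [0↦10, 1↦0, 2↦10, 3↦7, 4↦2, 5↦6, 6↦8, 7↦8, 8↦6, 9↦2, 10↦7]  zeros at y ∈ {1}
  x = 8: [0↦0, 1↦3, 2↦4, 3↦3, 4↦0, 5↦6, 6↦10, 7↦1, 8↦1, 9↦10, 10↦6]  zeros at y ∈ {0, 4}
  x = 9: [0↦1, 1↦6, 2↦9, 3↦10, 4↦9, 5↦6, 6↦1, 7↦5, 8↦7, 9↦7, 10↦5]  zeros at y ∈ ∅
  x = 10: [0↦2, 1↦9, 2↦3, 3↦6, 4↦7, 5↦6, 6↦3, 7↦9, 8↦2, 9↦4, 10↦4]  zeros at y ∈ ∅
Collecting zeros: affine points = {(3, 6), (3, 10), (4, 9), (5, 2), (5, 7), (6, 3), (6, 8), (7, 1), (8, 0), (8, 4)}.
Total count |C(F_11)_aff| = 10.


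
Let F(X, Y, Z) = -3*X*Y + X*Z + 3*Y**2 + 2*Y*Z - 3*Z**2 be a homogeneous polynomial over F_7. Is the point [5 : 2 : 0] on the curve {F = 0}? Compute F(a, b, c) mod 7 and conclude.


F(5,2,0) ≡ 3 (mod 7); P is NOT on the curve.

Evaluate F(5, 2, 0) term-by-term (mod 7).
  -3*X*Y ↦ -3·5·2·1 = -30
  X*Z ↦ 1·5·1·0 = 0
  3*Y**2 ↦ 3·1·4·1 = 12
  2*Y*Z ↦ 2·1·2·0 = 0
  -3*Z**2 ↦ -3·1·1·0 = 0
Sum: F(5, 2, 0) = (-30) + (0) + (12) + (0) + (0) = -18.
Reducing mod 7: -18 ≡ 3 (mod 7).
Since F(a, b, c) ≡ 3 ≠ 0 (mod 7), P does NOT lie on the curve.


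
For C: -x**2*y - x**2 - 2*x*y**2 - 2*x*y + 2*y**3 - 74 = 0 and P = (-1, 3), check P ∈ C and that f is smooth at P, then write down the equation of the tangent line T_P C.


Tangent line at P: -16*x + 67*y - 217 = 0.

Step 1: f(-1, 3) = 0, so P lies on C.
Step 2: partial derivatives
  f_x(x, y) = -2*x*y - 2*x - 2*y**2 - 2*y, f_y(x, y) = -x**2 - 4*x*y - 2*x + 6*y**2.
  f_x(P) = -16, f_y(P) = 67 (gradient nonzero, so P is smooth).
Step 3: tangent line at P: -16·(x − -1) + 67·(y − 3) = 0.
Expanding: -16*x + 67*y - 217 = 0.


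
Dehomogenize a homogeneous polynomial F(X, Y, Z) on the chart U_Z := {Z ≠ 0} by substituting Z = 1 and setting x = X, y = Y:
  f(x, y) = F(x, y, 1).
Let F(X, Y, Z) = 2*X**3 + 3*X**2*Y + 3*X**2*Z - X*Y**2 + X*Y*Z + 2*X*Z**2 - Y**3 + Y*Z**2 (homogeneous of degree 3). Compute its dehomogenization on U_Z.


f(x, y) = 2*x**3 + 3*x**2*y + 3*x**2 - x*y**2 + x*y + 2*x - y**3 + y

On U_Z we set Z = 1. Each monomial c·X^i·Y^j·Z^k in F becomes c·x^i·y^j·1^k = c·x^i·y^j.
Substituting Z = 1: F(X, Y, 1) = 2*x**3 + 3*x**2*y + 3*x**2 - x*y**2 + x*y + 2*x - y**3 + y.
Note: deg(f) ≤ deg(F) = 3; strict inequality happens when F is divisible by Z (lost terms).


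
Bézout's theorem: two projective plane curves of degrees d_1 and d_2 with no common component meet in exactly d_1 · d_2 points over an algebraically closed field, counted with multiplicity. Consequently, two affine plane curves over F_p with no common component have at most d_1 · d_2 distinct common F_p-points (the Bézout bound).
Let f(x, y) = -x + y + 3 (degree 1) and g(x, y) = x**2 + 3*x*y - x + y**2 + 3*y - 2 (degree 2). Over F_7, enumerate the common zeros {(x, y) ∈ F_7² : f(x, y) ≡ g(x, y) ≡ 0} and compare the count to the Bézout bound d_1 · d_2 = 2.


Common zeros: ∅; count = 0; Bézout bound = 2.

deg(f) = 1, deg(g) = 2, so Bézout bound = 2.
Scan x ∈ F_7. For each x, list the y ∈ F_7 with f(x, y) ≡ 0 and those with g(x, y) ≡ 0 (mod 7); the common zeros in that column are the intersection.
  x = 0: f ≡ 0 at y ∈ {4}; g ≡ 0 at y ∈ ∅; common: ∅.
  x = 1: f ≡ 0 at y ∈ {5}; g ≡ 0 at y ∈ {2, 6}; common: ∅.
  x = 2: f ≡ 0 at y ∈ {6}; g ≡ 0 at y ∈ {0, 5}; common: ∅.
  x = 3: f ≡ 0 at y ∈ {0}; g ≡ 0 at y ∈ {3, 6}; common: ∅.
  x = 4: f ≡ 0 at y ∈ {1}; g ≡ 0 at y ∈ ∅; common: ∅.
  x = 5: f ≡ 0 at y ∈ {2}; g ≡ 0 at y ∈ {5}; common: ∅.
  x = 6: f ≡ 0 at y ∈ {3}; g ≡ 0 at y ∈ {0}; common: ∅.
Collecting: common zeros = ∅, so the count is 0.
Comparison with the Bézout bound: 0 ≤ 2 = deg(f)·deg(g), as expected for curves with no common component (the affine F_7-count falls short of the bound because intersections may lie at infinity, over extension fields, or carry multiplicity).


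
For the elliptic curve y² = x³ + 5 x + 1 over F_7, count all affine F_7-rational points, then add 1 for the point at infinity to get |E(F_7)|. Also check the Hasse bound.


Affine points = {(0, 1), (0, 6), (1, 0), (3, 1), (3, 6), (4, 1), (4, 6), (5, 2), (5, 5), (6, 3), (6, 4)}; affine count = 11; |E(F_7)| = 12.

Discriminant check: Δ ∝ 4a³ + 27b² = 4·5³ + 27·1² = 4·125 + 27·1 ≡ 2 (mod 7). Nonzero ⇒ E is nonsingular.
For each x ∈ F_7, compute rhs = x³ + 5·x + 1 mod 7, then count y ∈ F_7 with y² ≡ rhs.
  x = 0: rhs = 1, matching y values: 1, 6 (2 points).
  x = 1: rhs = 0, matching y values: 0 (1 points).
  x = 2: rhs = 5, matching y values: none (0 points).
  x = 3: rhs = 1, matching y values: 1, 6 (2 points).
  x = 4: rhs = 1, matching y values: 1, 6 (2 points).
  x = 5: rhs = 4, matching y values: 2, 5 (2 points).
  x = 6: rhs = 2, matching y values: 3, 4 (2 points).
Total affine count: 11.
Full point count |E(F_7)| = 11 + 1 = 12.
Hasse bound: |12 − (7+1)| = |4| = 4 ≤ 2√7 ≈ 5.2915 ✓.


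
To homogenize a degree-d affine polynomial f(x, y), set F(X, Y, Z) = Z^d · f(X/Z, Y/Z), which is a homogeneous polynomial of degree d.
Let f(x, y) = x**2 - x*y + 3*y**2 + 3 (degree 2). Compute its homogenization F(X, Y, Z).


F(X, Y, Z) = X**2 - X*Y + 3*Y**2 + 3*Z**2

deg(f) = 2.
Substitute x = X/Z, y = Y/Z into f, then multiply by Z^2.
  monomial 1·x^2·y^0 ↦ 1·X^2·Y^0·Z^0.
  monomial -1·x^1·y^1 ↦ -1·X^1·Y^1·Z^0.
  monomial 3·x^0·y^2 ↦ 3·X^0·Y^2·Z^0.
  monomial 3·x^0·y^0 ↦ 3·X^0·Y^0·Z^2.
Collecting: F(X, Y, Z) = X**2 - X*Y + 3*Y**2 + 3*Z**2.


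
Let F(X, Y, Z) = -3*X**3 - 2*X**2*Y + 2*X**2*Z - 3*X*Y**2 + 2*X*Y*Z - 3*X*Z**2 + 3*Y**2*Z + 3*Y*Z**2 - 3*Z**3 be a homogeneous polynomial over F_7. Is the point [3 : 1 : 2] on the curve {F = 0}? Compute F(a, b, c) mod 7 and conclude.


F(3,1,2) ≡ 3 (mod 7); P is NOT on the curve.

Evaluate F(3, 1, 2) term-by-term (mod 7).
  -3*X**3 ↦ -3·27·1·1 = -81
  -2*X**2*Y ↦ -2·9·1·1 = -18
  2*X**2*Z ↦ 2·9·1·2 = 36
  -3*X*Y**2 ↦ -3·3·1·1 = -9
  2*X*Y*Z ↦ 2·3·1·2 = 12
  -3*X*Z**2 ↦ -3·3·1·4 = -36
  3*Y**2*Z ↦ 3·1·1·2 = 6
  3*Y*Z**2 ↦ 3·1·1·4 = 12
  -3*Z**3 ↦ -3·1·1·8 = -24
Sum: F(3, 1, 2) = (-81) + (-18) + (36) + (-9) + (12) + (-36) + (6) + (12) + (-24) = -102.
Reducing mod 7: -102 ≡ 3 (mod 7).
Since F(a, b, c) ≡ 3 ≠ 0 (mod 7), P does NOT lie on the curve.


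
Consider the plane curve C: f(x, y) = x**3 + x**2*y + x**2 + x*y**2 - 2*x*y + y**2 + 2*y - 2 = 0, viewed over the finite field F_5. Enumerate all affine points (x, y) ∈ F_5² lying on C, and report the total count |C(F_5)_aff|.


Affine F_5-points: {(1, 0), (1, 2), (2, 0), (2, 1), (3, 2), (3, 3)}; count = 6.

For each of the 25 pairs (x, y) ∈ F_5², evaluate f(x, y) mod 5. Record the zeros.
  x = 0: [0↦3, 1↦1, 2↦1, 3↦3, 4↦2]  zeros at y ∈ ∅
  x = 1: [0↦0, 1↦3, 2↦0, 3↦1, 4↦1]  zeros at y ∈ {0, 2}
  x = 2: [0↦0, 1↦0, 2↦1, 3↦3, 4↦1]  zeros at y ∈ {0, 1}
  x = 3: [0↦4, 1↦3, 2↦0, 3↦0, 4↦3]  zeros at y ∈ {2, 3}
  x = 4: [0↦3, 1↦3, 2↦3, 3↦3, 4↦3]  zeros at y ∈ ∅
Collecting zeros: affine points = {(1, 0), (1, 2), (2, 0), (2, 1), (3, 2), (3, 3)}.
Total count |C(F_5)_aff| = 6.


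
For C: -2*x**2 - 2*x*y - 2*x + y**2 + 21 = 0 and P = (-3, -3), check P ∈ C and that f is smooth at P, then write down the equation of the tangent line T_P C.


Tangent line at P: 16*x + 48 = 0.

Step 1: f(-3, -3) = 0, so P lies on C.
Step 2: partial derivatives
  f_x(x, y) = -4*x - 2*y - 2, f_y(x, y) = -2*x + 2*y.
  f_x(P) = 16, f_y(P) = 0 (gradient nonzero, so P is smooth).
Step 3: tangent line at P: 16·(x − -3) + 0·(y − -3) = 0.
Expanding: 16*x + 48 = 0.


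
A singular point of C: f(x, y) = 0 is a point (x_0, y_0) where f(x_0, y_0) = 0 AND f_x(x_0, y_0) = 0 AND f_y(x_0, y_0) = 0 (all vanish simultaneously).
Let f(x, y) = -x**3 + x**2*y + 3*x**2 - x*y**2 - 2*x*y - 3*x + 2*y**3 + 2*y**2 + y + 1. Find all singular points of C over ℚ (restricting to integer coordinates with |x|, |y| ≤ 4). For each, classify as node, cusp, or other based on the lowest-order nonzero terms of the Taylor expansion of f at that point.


Singular points: {(1, 0)}; classification: cusp.

Compute partial derivatives:
  f_x = -3*x**2 + 2*x*y + 6*x - y**2 - 2*y - 3.
  f_y = x**2 - 2*x*y - 2*x + 6*y**2 + 4*y + 1.
Scan x_0 ∈ {−4, ..., 4}. For each x_0, f_y(x_0, y) is a polynomial in y; find its integer roots y ∈ {−4, ..., 4}, then test f_x and f at those candidates.
  x = -4: f_y(-4, y) = 6*y**2 + 12*y + 25; no integer root y with |y| ≤ 4.
  x = -3: f_y(-3, y) = 6*y**2 + 10*y + 16; no integer root y with |y| ≤ 4.
  x = -2: f_y(-2, y) = 6*y**2 + 8*y + 9; no integer root y with |y| ≤ 4.
  x = -1: f_y(-1, y) = 6*y**2 + 6*y + 4; no integer root y with |y| ≤ 4.
  x = 0: f_y(0, y) = 6*y**2 + 4*y + 1; no integer root y with |y| ≤ 4.
  x = 1: f_y(1, y) = 6*y**2 + 2*y; vanishes at y ∈ {0}. (1, 0): f_x = 0, f = 0 — SINGULAR.
  x = 2: f_y(2, y) = 6*y**2 + 1; no integer root y with |y| ≤ 4.
  x = 3: f_y(3, y) = 6*y**2 - 2*y + 4; no integer root y with |y| ≤ 4.
  x = 4: f_y(4, y) = 6*y**2 - 4*y + 9; no integer root y with |y| ≤ 4.
Only singular point on the grid: (1, 0).
Classify: substitute x = 1 + u, y = 0 + v and expand: f = -u**3 + u**2*v - u*v**2 + 2*v**3 + v**2.
No constant or linear terms (consistent with a singular point). Quadratic part: v**2. Cubic part: -u**3 + u**2*v - u*v**2 + 2*v**3.
The quadratic part v**2 is a perfect square, so there is a single (double) tangent line v = 0, i.e. y = 0. Restricting the cubic part to that line (v = 0) leaves -u**3 ≠ 0, so f is not divisible by v and the branch is v² ≈ u**3 to lowest order — this is a cusp.
Classification: cusp.


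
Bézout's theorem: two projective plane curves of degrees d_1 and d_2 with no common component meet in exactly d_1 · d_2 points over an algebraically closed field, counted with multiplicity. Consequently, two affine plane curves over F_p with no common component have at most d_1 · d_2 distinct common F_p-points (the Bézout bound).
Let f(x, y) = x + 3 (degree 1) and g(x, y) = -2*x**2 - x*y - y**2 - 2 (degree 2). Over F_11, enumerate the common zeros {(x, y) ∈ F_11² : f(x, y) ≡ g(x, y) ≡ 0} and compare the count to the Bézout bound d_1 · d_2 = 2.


Common zeros: ∅; count = 0; Bézout bound = 2.

deg(f) = 1, deg(g) = 2, so Bézout bound = 2.
Scan x ∈ F_11. For each x, list the y ∈ F_11 with f(x, y) ≡ 0 and those with g(x, y) ≡ 0 (mod 11); the common zeros in that column are the intersection.
  x = 0: f ≡ 0 at y ∈ ∅; g ≡ 0 at y ∈ {3, 8}; common: ∅.
  x = 1: f ≡ 0 at y ∈ ∅; g ≡ 0 at y ∈ ∅; common: ∅.
  x = 2: f ≡ 0 at y ∈ ∅; g ≡ 0 at y ∈ ∅; common: ∅.
  x = 3: f ≡ 0 at y ∈ ∅; g ≡ 0 at y ∈ ∅; common: ∅.
  x = 4: f ≡ 0 at y ∈ ∅; g ≡ 0 at y ∈ {3, 4}; common: ∅.
  x = 5: f ≡ 0 at y ∈ ∅; g ≡ 0 at y ∈ {2, 4}; common: ∅.
  x = 6: f ≡ 0 at y ∈ ∅; g ≡ 0 at y ∈ {7, 9}; common: ∅.
  x = 7: f ≡ 0 at y ∈ ∅; g ≡ 0 at y ∈ {7, 8}; common: ∅.
  x = 8: f ≡ 0 at y ∈ {0, 1, 2, 3, 4, 5, 6, 7, 8, 9, 10}; g ≡ 0 at y ∈ ∅; common: ∅.
  x = 9: f ≡ 0 at y ∈ ∅; g ≡ 0 at y ∈ ∅; common: ∅.
  x = 10: f ≡ 0 at y ∈ ∅; g ≡ 0 at y ∈ ∅; common: ∅.
Collecting: common zeros = ∅, so the count is 0.
Comparison with the Bézout bound: 0 ≤ 2 = deg(f)·deg(g), as expected for curves with no common component (the affine F_11-count falls short of the bound because intersections may lie at infinity, over extension fields, or carry multiplicity).


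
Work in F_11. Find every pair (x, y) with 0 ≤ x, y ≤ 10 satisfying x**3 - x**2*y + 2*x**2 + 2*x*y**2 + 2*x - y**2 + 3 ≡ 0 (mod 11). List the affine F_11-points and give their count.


Affine F_11-points: {(0, 5), (0, 6), (2, 1), (2, 4), (6, 2), (8, 7), (8, 9), (10, 8), (10, 10)}; count = 9.

For each of the 121 pairs (x, y) ∈ F_11², evaluate f(x, y) mod 11. Record the zeros.
  x = 0: [0↦3, 1↦2, 2↦10, 3↦5, 4↦9, 5↦0, 6↦0, 7↦9, 8↦5, 9↦10, 10↦2]  zeros at y ∈ {5, 6}
  x = 1: [0↦8, 1↦8, 2↦10, 3↦3, 4↦9, 5↦6, 6↦5, 7↦6, 8↦9, 9↦3, 10↦10]  zeros at y ∈ ∅
  x = 2: [0↦1, 1↦0, 2↦5, 3↦5, 4↦0, 5↦1, 6↦8, 7↦10, 8↦7, 9↦10, 10↦8]  zeros at y ∈ {1, 4}
  x = 3: [0↦10, 1↦6, 2↦1, 3↦6, 4↦10, 5↦2, 6↦4, 7↦5, 8↦5, 9↦4, 10↦2]  zeros at y ∈ ∅
  x = 4: [0↦8, 1↦10, 2↦4, 3↦1, 4↦1, 5↦4, 6↦10, 7↦8, 8↦9, 9↦2, 10↦9]  zeros at y ∈ ∅
  x = 5: [0↦1, 1↦7, 2↦9, 3↦7, 4↦1, 5↦2, 6↦10, 7↦3, 8↦3, 9↦10, 10↦2]  zeros at y ∈ ∅
  x = 6: [0↦6, 1↦3, 2↦0, 3↦8, 4↦5, 5↦2, 6↦10, 7↦7, 8↦4, 9↦1, 10↦9]  zeros at y ∈ {2}
  x = 7: [0↦7, 1↦4, 2↦5, 3↦10, 4↦8, 5↦10, 6↦5, 7↦4, 8↦7, 9↦3, 10↦3]  zeros at y ∈ ∅
  x = 8: [0↦10, 1↦5, 2↦8, 3↦8, 4↦5, 5↦10, 6↦1, 7↦0, 8↦7, 9↦0, 10↦1]  zeros at y ∈ {7, 9}
  x = 9: [0↦10, 1↦1, 2↦4, 3↦8, 4↦2, 5↦8, 6↦4, 7↦1, 8↦10, 9↦9, 10↦9]  zeros at y ∈ ∅
  x = 10: [0↦2, 1↦9, 2↦10, 3↦5, 4↦5, 5↦10, 6↦9, 7↦2, 8↦0, 9↦3, 10↦0]  zeros at y ∈ {8, 10}
Collecting zeros: affine points = {(0, 5), (0, 6), (2, 1), (2, 4), (6, 2), (8, 7), (8, 9), (10, 8), (10, 10)}.
Total count |C(F_11)_aff| = 9.


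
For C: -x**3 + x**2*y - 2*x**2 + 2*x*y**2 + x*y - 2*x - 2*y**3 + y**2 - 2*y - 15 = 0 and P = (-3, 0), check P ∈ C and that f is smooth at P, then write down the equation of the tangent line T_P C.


Tangent line at P: -17*x + 4*y - 51 = 0.

Step 1: f(-3, 0) = 0, so P lies on C.
Step 2: partial derivatives
  f_x(x, y) = -3*x**2 + 2*x*y - 4*x + 2*y**2 + y - 2, f_y(x, y) = x**2 + 4*x*y + x - 6*y**2 + 2*y - 2.
  f_x(P) = -17, f_y(P) = 4 (gradient nonzero, so P is smooth).
Step 3: tangent line at P: -17·(x − -3) + 4·(y − 0) = 0.
Expanding: -17*x + 4*y - 51 = 0.


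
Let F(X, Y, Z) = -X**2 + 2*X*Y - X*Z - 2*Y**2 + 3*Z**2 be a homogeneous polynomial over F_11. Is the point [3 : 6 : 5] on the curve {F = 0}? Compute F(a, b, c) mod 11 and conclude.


F(3,6,5) ≡ 4 (mod 11); P is NOT on the curve.

Evaluate F(3, 6, 5) term-by-term (mod 11).
  -X**2 ↦ -1·9·1·1 = -9
  2*X*Y ↦ 2·3·6·1 = 36
  -X*Z ↦ -1·3·1·5 = -15
  -2*Y**2 ↦ -2·1·36·1 = -72
  3*Z**2 ↦ 3·1·1·25 = 75
Sum: F(3, 6, 5) = (-9) + (36) + (-15) + (-72) + (75) = 15.
Reducing mod 11: 15 ≡ 4 (mod 11).
Since F(a, b, c) ≡ 4 ≠ 0 (mod 11), P does NOT lie on the curve.


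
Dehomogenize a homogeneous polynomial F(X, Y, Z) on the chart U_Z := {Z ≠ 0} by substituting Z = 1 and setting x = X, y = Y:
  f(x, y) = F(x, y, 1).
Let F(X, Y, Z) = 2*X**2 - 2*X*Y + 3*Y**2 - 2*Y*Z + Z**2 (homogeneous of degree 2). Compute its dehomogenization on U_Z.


f(x, y) = 2*x**2 - 2*x*y + 3*y**2 - 2*y + 1

On U_Z we set Z = 1. Each monomial c·X^i·Y^j·Z^k in F becomes c·x^i·y^j·1^k = c·x^i·y^j.
Substituting Z = 1: F(X, Y, 1) = 2*x**2 - 2*x*y + 3*y**2 - 2*y + 1.
Note: deg(f) ≤ deg(F) = 2; strict inequality happens when F is divisible by Z (lost terms).


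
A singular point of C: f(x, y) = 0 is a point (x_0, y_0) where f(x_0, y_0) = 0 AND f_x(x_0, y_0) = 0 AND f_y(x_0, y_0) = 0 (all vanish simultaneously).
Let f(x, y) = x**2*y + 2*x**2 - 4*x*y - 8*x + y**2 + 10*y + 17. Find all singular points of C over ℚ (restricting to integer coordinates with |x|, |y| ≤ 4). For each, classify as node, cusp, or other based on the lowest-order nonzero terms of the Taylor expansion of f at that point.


Singular points: {(2, -3)}; classification: node.

Compute partial derivatives:
  f_x = 2*x*y + 4*x - 4*y - 8.
  f_y = x**2 - 4*x + 2*y + 10.
Scan x_0 ∈ {−4, ..., 4}. For each x_0, f_y(x_0, y) is a polynomial in y; find its integer roots y ∈ {−4, ..., 4}, then test f_x and f at those candidates.
  x = -4: f_y(-4, y) = 2*y + 42; no integer root y with |y| ≤ 4.
  x = -3: f_y(-3, y) = 2*y + 31; no integer root y with |y| ≤ 4.
  x = -2: f_y(-2, y) = 2*y + 22; no integer root y with |y| ≤ 4.
  x = -1: f_y(-1, y) = 2*y + 15; no integer root y with |y| ≤ 4.
  x = 0: f_y(0, y) = 2*y + 10; no integer root y with |y| ≤ 4.
  x = 1: f_y(1, y) = 2*y + 7; no integer root y with |y| ≤ 4.
  x = 2: f_y(2, y) = 2*y + 6; vanishes at y ∈ {-3}. (2, -3): f_x = 0, f = 0 — SINGULAR.
  x = 3: f_y(3, y) = 2*y + 7; no integer root y with |y| ≤ 4.
  x = 4: f_y(4, y) = 2*y + 10; no integer root y with |y| ≤ 4.
Only singular point on the grid: (2, -3).
Classify: substitute x = 2 + u, y = -3 + v and expand: f = u**2*v - u**2 + v**2.
No constant or linear terms (consistent with a singular point). Quadratic part: -u**2 + v**2. Cubic part: u**2*v.
The quadratic part v**2 - u**2 = (v − u)(v + u) splits into two distinct linear factors, so there are two distinct tangent lines y − -3 = ±(x − 2) — this is a node (ordinary double point).
Classification: node.


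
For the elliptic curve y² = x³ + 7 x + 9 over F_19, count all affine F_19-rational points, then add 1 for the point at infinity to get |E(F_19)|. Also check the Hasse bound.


Affine points = {(0, 3), (0, 16), (1, 6), (1, 13), (3, 0), (4, 5), (4, 14), (5, 6), (5, 13), (6, 1), (6, 18), (8, 8), (8, 11), (11, 7), (11, 12), (12, 4), (12, 15), (13, 6), (13, 13), (14, 1), (14, 18), (17, 5), (17, 14), (18, 1), (18, 18)}; affine count = 25; |E(F_19)| = 26.

Discriminant check: Δ ∝ 4a³ + 27b² = 4·7³ + 27·9² = 4·343 + 27·81 ≡ 6 (mod 19). Nonzero ⇒ E is nonsingular.
For each x ∈ F_19, compute rhs = x³ + 7·x + 9 mod 19, then count y ∈ F_19 with y² ≡ rhs.
  x = 0: rhs = 9, matching y values: 3, 16 (2 points).
  x = 1: rhs = 17, matching y values: 6, 13 (2 points).
  x = 2: rhs = 12, matching y values: none (0 points).
  x = 3: rhs = 0, matching y values: 0 (1 points).
  x = 4: rhs = 6, matching y values: 5, 14 (2 points).
  x = 5: rhs = 17, matching y values: 6, 13 (2 points).
  x = 6: rhs = 1, matching y values: 1, 18 (2 points).
  x = 7: rhs = 2, matching y values: none (0 points).
  x = 8: rhs = 7, matching y values: 8, 11 (2 points).
  x = 9: rhs = 3, matching y values: none (0 points).
  x = 10: rhs = 15, matching y values: none (0 points).
  x = 11: rhs = 11, matching y values: 7, 12 (2 points).
  x = 12: rhs = 16, matching y values: 4, 15 (2 points).
  x = 13: rhs = 17, matching y values: 6, 13 (2 points).
  x = 14: rhs = 1, matching y values: 1, 18 (2 points).
  x = 15: rhs = 12, matching y values: none (0 points).
  x = 16: rhs = 18, matching y values: none (0 points).
  x = 17: rhs = 6, matching y values: 5, 14 (2 points).
  x = 18: rhs = 1, matching y values: 1, 18 (2 points).
Total affine count: 25.
Full point count |E(F_19)| = 25 + 1 = 26.
Hasse bound: |26 − (19+1)| = |6| = 6 ≤ 2√19 ≈ 8.7178 ✓.


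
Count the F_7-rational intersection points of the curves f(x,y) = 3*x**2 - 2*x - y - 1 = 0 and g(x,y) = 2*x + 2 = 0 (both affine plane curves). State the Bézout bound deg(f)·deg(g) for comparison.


Common zeros: {(6, 4)}; count = 1; Bézout bound = 2.

deg(f) = 2, deg(g) = 1, so Bézout bound = 2.
Scan x ∈ F_7. For each x, list the y ∈ F_7 with f(x, y) ≡ 0 and those with g(x, y) ≡ 0 (mod 7); the common zeros in that column are the intersection.
  x = 0: f ≡ 0 at y ∈ {6}; g ≡ 0 at y ∈ ∅; common: ∅.
  x = 1: f ≡ 0 at y ∈ {0}; g ≡ 0 at y ∈ ∅; common: ∅.
  x = 2: f ≡ 0 at y ∈ {0}; g ≡ 0 at y ∈ ∅; common: ∅.
  x = 3: f ≡ 0 at y ∈ {6}; g ≡ 0 at y ∈ ∅; common: ∅.
  x = 4: f ≡ 0 at y ∈ {4}; g ≡ 0 at y ∈ ∅; common: ∅.
  x = 5: f ≡ 0 at y ∈ {1}; g ≡ 0 at y ∈ ∅; common: ∅.
  x = 6: f ≡ 0 at y ∈ {4}; g ≡ 0 at y ∈ {0, 1, 2, 3, 4, 5, 6}; common: {4}.
Collecting: common zeros = {(6, 4)}, so the count is 1.
Comparison with the Bézout bound: 1 ≤ 2 = deg(f)·deg(g), as expected for curves with no common component (the affine F_7-count falls short of the bound because intersections may lie at infinity, over extension fields, or carry multiplicity).


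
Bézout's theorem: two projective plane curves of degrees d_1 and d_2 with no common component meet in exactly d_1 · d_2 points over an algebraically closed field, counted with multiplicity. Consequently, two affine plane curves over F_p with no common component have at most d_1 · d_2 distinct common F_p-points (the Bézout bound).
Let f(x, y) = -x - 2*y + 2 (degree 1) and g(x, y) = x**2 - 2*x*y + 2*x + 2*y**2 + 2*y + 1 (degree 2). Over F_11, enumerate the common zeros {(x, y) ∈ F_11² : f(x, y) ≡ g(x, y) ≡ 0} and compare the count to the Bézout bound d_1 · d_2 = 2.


Common zeros: {(4, 10), (6, 9)}; count = 2; Bézout bound = 2.

deg(f) = 1, deg(g) = 2, so Bézout bound = 2.
Scan x ∈ F_11. For each x, list the y ∈ F_11 with f(x, y) ≡ 0 and those with g(x, y) ≡ 0 (mod 11); the common zeros in that column are the intersection.
  x = 0: f ≡ 0 at y ∈ {1}; g ≡ 0 at y ∈ ∅; common: ∅.
  x = 1: f ≡ 0 at y ∈ {6}; g ≡ 0 at y ∈ {3, 8}; common: ∅.
  x = 2: f ≡ 0 at y ∈ {0}; g ≡ 0 at y ∈ {4, 8}; common: ∅.
  x = 3: f ≡ 0 at y ∈ {5}; g ≡ 0 at y ∈ {3, 10}; common: ∅.
  x = 4: f ≡ 0 at y ∈ {10}; g ≡ 0 at y ∈ {4, 10}; common: {10}.
  x = 5: f ≡ 0 at y ∈ {4}; g ≡ 0 at y ∈ ∅; common: ∅.
  x = 6: f ≡ 0 at y ∈ {9}; g ≡ 0 at y ∈ {7, 9}; common: {9}.
  x = 7: f ≡ 0 at y ∈ {3}; g ≡ 0 at y ∈ ∅; common: ∅.
  x = 8: f ≡ 0 at y ∈ {8}; g ≡ 0 at y ∈ ∅; common: ∅.
  x = 9: f ≡ 0 at y ∈ {2}; g ≡ 0 at y ∈ ∅; common: ∅.
  x = 10: f ≡ 0 at y ∈ {7}; g ≡ 0 at y ∈ {0, 9}; common: ∅.
Collecting: common zeros = {(4, 10), (6, 9)}, so the count is 2.
Comparison with the Bézout bound: 2 ≤ 2 = deg(f)·deg(g), as expected for curves with no common component (the bound is attained).


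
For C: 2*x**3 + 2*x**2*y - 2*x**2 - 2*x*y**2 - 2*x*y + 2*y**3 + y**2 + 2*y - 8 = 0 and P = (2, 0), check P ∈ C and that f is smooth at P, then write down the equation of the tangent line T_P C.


Tangent line at P: 16*x + 6*y - 32 = 0.

Step 1: f(2, 0) = 0, so P lies on C.
Step 2: partial derivatives
  f_x(x, y) = 6*x**2 + 4*x*y - 4*x - 2*y**2 - 2*y, f_y(x, y) = 2*x**2 - 4*x*y - 2*x + 6*y**2 + 2*y + 2.
  f_x(P) = 16, f_y(P) = 6 (gradient nonzero, so P is smooth).
Step 3: tangent line at P: 16·(x − 2) + 6·(y − 0) = 0.
Expanding: 16*x + 6*y - 32 = 0.


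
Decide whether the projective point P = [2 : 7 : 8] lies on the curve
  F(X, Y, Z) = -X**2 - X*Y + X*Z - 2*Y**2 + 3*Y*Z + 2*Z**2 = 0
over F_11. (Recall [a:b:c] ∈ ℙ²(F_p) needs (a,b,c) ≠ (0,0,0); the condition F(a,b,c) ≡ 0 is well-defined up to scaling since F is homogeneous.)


F(2,7,8) ≡ 9 (mod 11); P is NOT on the curve.

Evaluate F(2, 7, 8) term-by-term (mod 11).
  -X**2 ↦ -1·4·1·1 = -4
  -X*Y ↦ -1·2·7·1 = -14
  X*Z ↦ 1·2·1·8 = 16
  -2*Y**2 ↦ -2·1·49·1 = -98
  3*Y*Z ↦ 3·1·7·8 = 168
  2*Z**2 ↦ 2·1·1·64 = 128
Sum: F(2, 7, 8) = (-4) + (-14) + (16) + (-98) + (168) + (128) = 196.
Reducing mod 11: 196 ≡ 9 (mod 11).
Since F(a, b, c) ≡ 9 ≠ 0 (mod 11), P does NOT lie on the curve.


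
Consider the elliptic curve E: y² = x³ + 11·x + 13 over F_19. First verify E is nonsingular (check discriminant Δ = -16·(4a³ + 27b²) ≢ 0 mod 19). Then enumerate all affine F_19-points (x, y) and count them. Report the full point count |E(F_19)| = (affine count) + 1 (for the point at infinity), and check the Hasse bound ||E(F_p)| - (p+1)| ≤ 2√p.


Affine points = {(1, 5), (1, 14), (2, 9), (2, 10), (3, 4), (3, 15), (4, 8), (4, 11), (8, 9), (8, 10), (9, 9), (9, 10), (12, 7), (12, 12), (13, 4), (13, 15), (14, 2), (14, 17), (15, 0), (18, 1), (18, 18)}; affine count = 21; |E(F_19)| = 22.

Discriminant check: Δ ∝ 4a³ + 27b² = 4·11³ + 27·13² = 4·1331 + 27·169 ≡ 7 (mod 19). Nonzero ⇒ E is nonsingular.
For each x ∈ F_19, compute rhs = x³ + 11·x + 13 mod 19, then count y ∈ F_19 with y² ≡ rhs.
  x = 0: rhs = 13, matching y values: none (0 points).
  x = 1: rhs = 6, matching y values: 5, 14 (2 points).
  x = 2: rhs = 5, matching y values: 9, 10 (2 points).
  x = 3: rhs = 16, matching y values: 4, 15 (2 points).
  x = 4: rhs = 7, matching y values: 8, 11 (2 points).
  x = 5: rhs = 3, matching y values: none (0 points).
  x = 6: rhs = 10, matching y values: none (0 points).
  x = 7: rhs = 15, matching y values: none (0 points).
  x = 8: rhs = 5, matching y values: 9, 10 (2 points).
  x = 9: rhs = 5, matching y values: 9, 10 (2 points).
  x = 10: rhs = 2, matching y values: none (0 points).
  x = 11: rhs = 2, matching y values: none (0 points).
  x = 12: rhs = 11, matching y values: 7, 12 (2 points).
  x = 13: rhs = 16, matching y values: 4, 15 (2 points).
  x = 14: rhs = 4, matching y values: 2, 17 (2 points).
  x = 15: rhs = 0, matching y values: 0 (1 points).
  x = 16: rhs = 10, matching y values: none (0 points).
  x = 17: rhs = 2, matching y values: none (0 points).
  x = 18: rhs = 1, matching y values: 1, 18 (2 points).
Total affine count: 21.
Full point count |E(F_19)| = 21 + 1 = 22.
Hasse bound: |22 − (19+1)| = |2| = 2 ≤ 2√19 ≈ 8.7178 ✓.


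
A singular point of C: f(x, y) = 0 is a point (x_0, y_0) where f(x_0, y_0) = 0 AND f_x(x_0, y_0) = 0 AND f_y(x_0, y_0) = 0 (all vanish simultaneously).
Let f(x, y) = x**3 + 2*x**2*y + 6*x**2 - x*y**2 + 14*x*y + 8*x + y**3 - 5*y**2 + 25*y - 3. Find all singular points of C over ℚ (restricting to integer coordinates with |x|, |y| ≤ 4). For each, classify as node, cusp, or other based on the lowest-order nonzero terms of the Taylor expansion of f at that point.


Singular points: {(-3, 1)}; classification: node.

Compute partial derivatives:
  f_x = 3*x**2 + 4*x*y + 12*x - y**2 + 14*y + 8.
  f_y = 2*x**2 - 2*x*y + 14*x + 3*y**2 - 10*y + 25.
Scan x_0 ∈ {−4, ..., 4}. For each x_0, f_y(x_0, y) is a polynomial in y; find its integer roots y ∈ {−4, ..., 4}, then test f_x and f at those candidates.
  x = -4: f_y(-4, y) = 3*y**2 - 2*y + 1; no integer root y with |y| ≤ 4.
  x = -3: f_y(-3, y) = 3*y**2 - 4*y + 1; vanishes at y ∈ {1}. (-3, 1): f_x = 0, f = 0 — SINGULAR.
  x = -2: f_y(-2, y) = 3*y**2 - 6*y + 5; no integer root y with |y| ≤ 4.
  x = -1: f_y(-1, y) = 3*y**2 - 8*y + 13; no integer root y with |y| ≤ 4.
  x = 0: f_y(0, y) = 3*y**2 - 10*y + 25; no integer root y with |y| ≤ 4.
  x = 1: f_y(1, y) = 3*y**2 - 12*y + 41; no integer root y with |y| ≤ 4.
  x = 2: f_y(2, y) = 3*y**2 - 14*y + 61; no integer root y with |y| ≤ 4.
  x = 3: f_y(3, y) = 3*y**2 - 16*y + 85; no integer root y with |y| ≤ 4.
  x = 4: f_y(4, y) = 3*y**2 - 18*y + 113; no integer root y with |y| ≤ 4.
Only singular point on the grid: (-3, 1).
Classify: substitute x = -3 + u, y = 1 + v and expand: f = u**3 + 2*u**2*v - u**2 - u*v**2 + v**3 + v**2.
No constant or linear terms (consistent with a singular point). Quadratic part: -u**2 + v**2. Cubic part: u**3 + 2*u**2*v - u*v**2 + v**3.
The quadratic part v**2 - u**2 = (v − u)(v + u) splits into two distinct linear factors, so there are two distinct tangent lines y − 1 = ±(x − -3) — this is a node (ordinary double point).
Classification: node.
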